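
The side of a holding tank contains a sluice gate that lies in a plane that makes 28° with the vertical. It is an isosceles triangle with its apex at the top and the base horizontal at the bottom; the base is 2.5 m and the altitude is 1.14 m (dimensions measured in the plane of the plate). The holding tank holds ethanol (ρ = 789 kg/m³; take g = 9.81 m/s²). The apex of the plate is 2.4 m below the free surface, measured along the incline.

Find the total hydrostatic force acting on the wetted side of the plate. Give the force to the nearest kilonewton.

F ≈ 31 kN

γ = ρg = 789 × 9.81 / 1000 = 7.74009 kN/m³.
The plate makes 28° with the vertical, i.e. θ = 90° − 28° = 62° to the horizontal. Measuring y along the incline from the free-surface line, vertical depth h = y·sinθ with sinθ = 0.882948.
With the apex up, the centroid sits 2h/3 = 2 × 1.14/3 = 0.76 m below the apex, so y_c = 2.4 + 0.76 = 3.16 m and h_c = 3.16 × 0.882948 = 2.79012 m.
A = ½ × 2.5 × 1.14 = 1.425 m².
Resultant F = γ·h_c·A = 7.74009 × 2.79012 × 1.425 = 30.774 kN.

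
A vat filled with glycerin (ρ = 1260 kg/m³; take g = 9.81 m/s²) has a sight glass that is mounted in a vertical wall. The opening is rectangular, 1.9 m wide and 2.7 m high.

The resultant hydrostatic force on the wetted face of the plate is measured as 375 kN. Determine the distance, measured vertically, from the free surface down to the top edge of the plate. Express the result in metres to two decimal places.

γ = ρg = 1260 × 9.81 / 1000 = 12.3606 kN/m³.
A = 1.9 × 2.7 = 5.13 m².
From F = γ·h_c·A, the centroid depth is h_c = 375/(12.3606 × 5.13) = 5.91391 m.
The centroid lies 2.7/2 = 1.35 m below the top edge, so the top edge sits at h_top = 5.91391 − 1.35 = 4.56391 m below the surface.

d_top ≈ 4.56 m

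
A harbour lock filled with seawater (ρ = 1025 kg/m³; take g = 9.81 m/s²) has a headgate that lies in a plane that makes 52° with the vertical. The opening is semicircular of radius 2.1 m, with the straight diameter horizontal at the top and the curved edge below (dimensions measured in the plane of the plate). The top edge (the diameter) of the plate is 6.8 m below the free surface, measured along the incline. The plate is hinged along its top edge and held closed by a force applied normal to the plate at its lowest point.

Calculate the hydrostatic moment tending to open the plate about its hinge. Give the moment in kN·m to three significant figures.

M ≈ 307 kN·m

γ = ρg = 1025 × 9.81 / 1000 = 10.05525 kN/m³.
The plate makes 52° with the vertical, i.e. θ = 90° − 52° = 38° to the horizontal. Measuring y along the incline from the free-surface line, vertical depth h = y·sinθ with sinθ = 0.615661.
The centroid of a semicircle lies 4r/(3π) = 0.891268 m from the diameter, here below the top edge, so y_c = 6.8 + 0.891268 = 7.69127 m and h_c = 7.69127 × 0.615661 = 4.73521 m.
A = πr²/2 = π × 2.1²/2 = 6.92721 m².
Resultant F = γ·h_c·A = 10.05525 × 4.73521 × 6.92721 = 329.83 kN.
I_c = (π/8 − 8/(9π))·r⁴ = 0.109757 × 2.1⁴ = 2.13457 m⁴.
Centre of pressure: y_p = y_c + I_c/(y_c·A) = 7.69127 + 2.13457/(7.69127 × 6.92721) = 7.69127 + 0.040064 = 7.73133 m along the plane.
The resultant acts 0.891268 + 0.040064 = 0.931332 m (along the plate) below the hinge at the top edge, so the moment about the hinge is M = F × 0.931332 = 329.83 × 0.931332 = 307.181 kN·m.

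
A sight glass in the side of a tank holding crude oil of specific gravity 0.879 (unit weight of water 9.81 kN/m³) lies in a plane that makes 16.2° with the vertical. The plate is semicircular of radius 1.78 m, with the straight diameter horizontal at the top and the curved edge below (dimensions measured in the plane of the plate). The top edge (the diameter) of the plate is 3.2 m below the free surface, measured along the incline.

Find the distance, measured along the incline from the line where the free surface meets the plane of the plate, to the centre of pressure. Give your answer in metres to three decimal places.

y_p = 4.011 m

γ = 0.879 × 9.81 = 8.62299 kN/m³.
The plate makes 16.2° with the vertical, i.e. θ = 90° − 16.2° = 73.8° to the horizontal. Measuring y along the incline from the free-surface line, vertical depth h = y·sinθ with sinθ = 0.960294.
The centroid of a semicircle lies 4r/(3π) = 0.755455 m from the diameter, here below the top edge, so y_c = 3.2 + 0.755455 = 3.95546 m and h_c = 3.95546 × 0.960294 = 3.7984 m.
A = πr²/2 = π × 1.78²/2 = 4.97691 m².
Resultant F = γ·h_c·A = 8.62299 × 3.7984 × 4.97691 = 163.012 kN.
I_c = (π/8 − 8/(9π))·r⁴ = 0.109757 × 1.78⁴ = 1.10182 m⁴.
Centre of pressure: y_p = y_c + I_c/(y_c·A) = 3.95546 + 1.10182/(3.95546 × 4.97691) = 3.95546 + 0.0559698 = 4.01143 m along the plane.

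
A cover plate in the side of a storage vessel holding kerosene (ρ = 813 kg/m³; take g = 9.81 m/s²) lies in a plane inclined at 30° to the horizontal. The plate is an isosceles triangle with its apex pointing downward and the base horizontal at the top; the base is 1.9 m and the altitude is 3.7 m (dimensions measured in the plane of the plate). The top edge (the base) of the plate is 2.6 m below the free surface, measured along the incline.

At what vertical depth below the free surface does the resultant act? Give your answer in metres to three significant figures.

h_p = 2.02 m

γ = ρg = 813 × 9.81 / 1000 = 7.97553 kN/m³.
Let θ = 30° be the plate's angle to the horizontal; measure y along the incline from where the plane meets the free surface. Vertical depth h = y·sinθ with sinθ = 0.500000.
With the apex down, the centroid sits h/3 = 3.7/3 = 1.23333 m below the base (the top edge), so y_c = 2.6 + 1.23333 = 3.83333 m and h_c = 3.83333 × 0.500000 = 1.91667 m.
A = ½ × 1.9 × 3.7 = 3.515 m².
Resultant F = γ·h_c·A = 7.97553 × 1.91667 × 3.515 = 53.7319 kN.
I_c = b·h³/36 = 1.9 × 3.7³/36 = 2.67335 m⁴.
Centre of pressure: y_p = y_c + I_c/(y_c·A) = 3.83333 + 2.67335/(3.83333 × 3.515) = 3.83333 + 0.198406 = 4.03174 m along the plane.
Vertically, h_p = y_p·sinθ = 4.03174 × 0.500000 = 2.01587 m.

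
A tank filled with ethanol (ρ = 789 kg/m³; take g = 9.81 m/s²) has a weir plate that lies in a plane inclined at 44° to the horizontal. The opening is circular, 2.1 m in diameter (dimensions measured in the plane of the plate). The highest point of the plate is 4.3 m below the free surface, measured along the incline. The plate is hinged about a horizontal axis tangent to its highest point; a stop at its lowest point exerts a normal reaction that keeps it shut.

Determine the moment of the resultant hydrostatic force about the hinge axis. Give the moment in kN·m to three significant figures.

γ = ρg = 789 × 9.81 / 1000 = 7.74009 kN/m³.
Let θ = 44° be the plate's angle to the horizontal; measure y along the incline from where the plane meets the free surface. Vertical depth h = y·sinθ with sinθ = 0.694658.
The centroid is at the centre, 1.05 m below the top of the plate, so y_c = 4.3 + 1.05 = 5.35 m and h_c = 5.35 × 0.694658 = 3.71642 m.
A = π(1.05)² = 3.46361 m².
Resultant F = γ·h_c·A = 7.74009 × 3.71642 × 3.46361 = 99.6322 kN.
I_c = πr⁴/4 = π × 1.05⁴/4 = 0.954656 m⁴.
Centre of pressure: y_p = y_c + I_c/(y_c·A) = 5.35 + 0.954656/(5.35 × 3.46361) = 5.35 + 0.0515186 = 5.40152 m along the plane.
The resultant acts 1.05 + 0.0515186 = 1.10152 m (along the plate) below the hinge at the top edge, so the moment about the hinge is M = F × 1.10152 = 99.6322 × 1.10152 = 109.747 kN·m.

M ≈ 110 kN·m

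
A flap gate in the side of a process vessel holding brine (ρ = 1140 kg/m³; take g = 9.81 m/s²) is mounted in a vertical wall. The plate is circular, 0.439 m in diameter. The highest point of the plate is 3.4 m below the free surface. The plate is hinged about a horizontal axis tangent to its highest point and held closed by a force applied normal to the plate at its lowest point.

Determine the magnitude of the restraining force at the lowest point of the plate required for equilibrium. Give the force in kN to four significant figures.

γ = ρg = 1140 × 9.81 / 1000 = 11.1834 kN/m³.
The centroid is at the centre, 0.2195 m below the top of the plate, so the centroid depth is h_c = 3.4 + 0.2195 = 3.6195 m.
A = π(0.2195)² = 0.151363 m².
Resultant F = γ·h_c·A = 11.1834 × 3.6195 × 0.151363 = 6.12692 kN.
I_c = πr⁴/4 = π × 0.2195⁴/4 = 0.00182317 m⁴.
Centre of pressure: y_p = y_c + I_c/(y_c·A) = 3.6195 + 0.00182317/(3.6195 × 0.151363) = 3.6195 + 0.00332781 = 3.62283 m along the plane.
The resultant acts 0.2195 + 0.00332781 = 0.222828 m (along the plate) below the hinge at the top edge, so the moment about the hinge is M = F × 0.222828 = 6.12692 × 0.222828 = 1.36525 kN·m.
A normal force at the bottom, 0.439 m from the hinge, must supply this moment: P = 1.36525/0.439 = 3.10991 kN.

P ≈ 3.110 kN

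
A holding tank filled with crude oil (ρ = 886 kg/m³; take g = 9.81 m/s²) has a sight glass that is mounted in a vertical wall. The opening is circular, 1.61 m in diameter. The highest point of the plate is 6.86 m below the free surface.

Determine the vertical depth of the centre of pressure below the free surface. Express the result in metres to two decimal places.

h_p = 7.69 m

γ = ρg = 886 × 9.81 / 1000 = 8.69166 kN/m³.
The centroid is at the centre, 0.805 m below the top of the plate, so the centroid depth is h_c = 6.86 + 0.805 = 7.665 m.
A = π(0.805)² = 2.03583 m².
Resultant F = γ·h_c·A = 8.69166 × 7.665 × 2.03583 = 135.63 kN.
I_c = πr⁴/4 = π × 0.805⁴/4 = 0.329817 m⁴.
Centre of pressure: y_p = y_c + I_c/(y_c·A) = 7.665 + 0.329817/(7.665 × 2.03583) = 7.665 + 0.0211358 = 7.68614 m along the plane.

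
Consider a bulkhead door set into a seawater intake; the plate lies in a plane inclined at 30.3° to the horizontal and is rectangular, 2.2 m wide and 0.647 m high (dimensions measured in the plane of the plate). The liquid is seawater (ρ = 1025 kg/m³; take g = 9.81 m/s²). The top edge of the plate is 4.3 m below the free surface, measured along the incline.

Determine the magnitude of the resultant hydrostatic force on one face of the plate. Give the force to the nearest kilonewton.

γ = ρg = 1025 × 9.81 / 1000 = 10.05525 kN/m³.
Let θ = 30.3° be the plate's angle to the horizontal; measure y along the incline from where the plane meets the free surface. Vertical depth h = y·sinθ with sinθ = 0.504528.
The centroid lies 0.647/2 = 0.3235 m below the top edge, so y_c = 4.3 + 0.3235 = 4.6235 m and h_c = 4.6235 × 0.504528 = 2.33269 m.
A = 2.2 × 0.647 = 1.4234 m².
Resultant F = γ·h_c·A = 10.05525 × 2.33269 × 1.4234 = 33.387 kN.

F ≈ 33 kN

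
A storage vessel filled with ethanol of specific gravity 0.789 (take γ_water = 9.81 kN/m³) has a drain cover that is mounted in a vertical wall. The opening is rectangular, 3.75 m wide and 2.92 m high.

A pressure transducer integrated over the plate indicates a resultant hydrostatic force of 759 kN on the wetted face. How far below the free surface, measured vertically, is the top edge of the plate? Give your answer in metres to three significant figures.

γ = 0.789 × 9.81 = 7.74009 kN/m³.
A = 3.75 × 2.92 = 10.95 m².
From F = γ·h_c·A, the centroid depth is h_c = 759/(7.74009 × 10.95) = 8.95533 m.
The centroid lies 2.92/2 = 1.46 m below the top edge, so the top edge sits at h_top = 8.95533 − 1.46 = 7.49533 m below the surface.

d_top ≈ 7.50 m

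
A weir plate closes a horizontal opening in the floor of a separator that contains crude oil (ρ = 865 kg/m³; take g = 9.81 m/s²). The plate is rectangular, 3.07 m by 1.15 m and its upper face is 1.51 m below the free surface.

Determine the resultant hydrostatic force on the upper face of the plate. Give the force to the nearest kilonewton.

γ = ρg = 865 × 9.81 / 1000 = 8.48565 kN/m³.
The plate is horizontal, so pressure is uniform at p = γ·h = 8.48565 × 1.51 = 12.8133 kN/m².
A = 3.07 × 1.15 = 3.5305 m².
F = p·A = 12.8133 × 3.5305 = 45.2374 kN.

F ≈ 45 kN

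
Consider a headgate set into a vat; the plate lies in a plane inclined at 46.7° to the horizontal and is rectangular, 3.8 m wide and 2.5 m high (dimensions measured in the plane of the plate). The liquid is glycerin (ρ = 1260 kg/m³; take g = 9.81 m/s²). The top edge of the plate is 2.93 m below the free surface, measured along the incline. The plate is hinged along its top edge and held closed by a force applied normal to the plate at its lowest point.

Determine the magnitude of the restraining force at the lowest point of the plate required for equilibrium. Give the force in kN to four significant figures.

P ≈ 196.4 kN

γ = ρg = 1260 × 9.81 / 1000 = 12.3606 kN/m³.
Let θ = 46.7° be the plate's angle to the horizontal; measure y along the incline from where the plane meets the free surface. Vertical depth h = y·sinθ with sinθ = 0.727773.
The centroid lies 2.5/2 = 1.25 m below the top edge, so y_c = 2.93 + 1.25 = 4.18 m and h_c = 4.18 × 0.727773 = 3.04209 m.
A = 3.8 × 2.5 = 9.5 m².
Resultant F = γ·h_c·A = 12.3606 × 3.04209 × 9.5 = 357.22 kN.
I_c = b·h³/12 = 3.8 × 2.5³/12 = 4.94792 m⁴.
Centre of pressure: y_p = y_c + I_c/(y_c·A) = 4.18 + 4.94792/(4.18 × 9.5) = 4.18 + 0.124601 = 4.3046 m along the plane.
The resultant acts 1.25 + 0.124601 = 1.3746 m (along the plate) below the hinge at the top edge, so the moment about the hinge is M = F × 1.3746 = 357.22 × 1.3746 = 491.035 kN·m.
A normal force at the bottom, 2.5 m from the hinge, must supply this moment: P = 491.035/2.5 = 196.414 kN.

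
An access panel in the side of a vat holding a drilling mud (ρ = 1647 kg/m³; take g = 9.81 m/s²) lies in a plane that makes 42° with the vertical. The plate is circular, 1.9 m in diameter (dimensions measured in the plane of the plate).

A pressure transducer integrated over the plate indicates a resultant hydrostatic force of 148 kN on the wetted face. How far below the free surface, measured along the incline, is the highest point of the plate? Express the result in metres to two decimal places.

y_top ≈ 3.40 m

γ = ρg = 1647 × 9.81 / 1000 = 16.15707 kN/m³.
A = π(0.95)² = 2.83529 m².
From F = γ·h_c·A, the centroid depth is h_c = 148/(16.15707 × 2.83529) = 3.23074 m.
The plate makes 42° with the vertical, i.e. θ = 90° − 42° = 48° to the horizontal. Measuring y along the incline from the free-surface line, vertical depth h = y·sinθ with sinθ = 0.743145.
Along the incline, y_c = h_c/sinθ = 3.23074/0.743145 = 4.34739 m.
The centroid is at the centre, 0.95 m below the top of the plate, so the highest point sits at y_top = 4.34739 − 0.95 = 3.39739 m along the incline.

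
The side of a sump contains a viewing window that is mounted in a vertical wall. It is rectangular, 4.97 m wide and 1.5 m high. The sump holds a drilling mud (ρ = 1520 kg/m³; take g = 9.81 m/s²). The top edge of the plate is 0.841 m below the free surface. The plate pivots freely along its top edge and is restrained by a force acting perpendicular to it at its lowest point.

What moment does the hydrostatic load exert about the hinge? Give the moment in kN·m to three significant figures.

γ = ρg = 1520 × 9.81 / 1000 = 14.9112 kN/m³.
The centroid lies 1.5/2 = 0.75 m below the top edge, so the centroid depth is h_c = 0.841 + 0.75 = 1.591 m.
A = 4.97 × 1.5 = 7.455 m².
Resultant F = γ·h_c·A = 14.9112 × 1.591 × 7.455 = 176.86 kN.
I_c = b·h³/12 = 4.97 × 1.5³/12 = 1.39781 m⁴.
Centre of pressure: y_p = y_c + I_c/(y_c·A) = 1.591 + 1.39781/(1.591 × 7.455) = 1.591 + 0.11785 = 1.70885 m along the plane.
The resultant acts 0.75 + 0.11785 = 0.86785 m (along the plate) below the hinge at the top edge, so the moment about the hinge is M = F × 0.86785 = 176.86 × 0.86785 = 153.488 kN·m.

M ≈ 153 kN·m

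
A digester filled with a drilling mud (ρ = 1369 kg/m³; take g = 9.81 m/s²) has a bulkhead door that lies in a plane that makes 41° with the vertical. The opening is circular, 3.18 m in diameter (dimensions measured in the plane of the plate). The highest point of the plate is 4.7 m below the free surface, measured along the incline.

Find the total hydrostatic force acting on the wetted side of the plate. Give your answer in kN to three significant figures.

γ = ρg = 1369 × 9.81 / 1000 = 13.42989 kN/m³.
The plate makes 41° with the vertical, i.e. θ = 90° − 41° = 49° to the horizontal. Measuring y along the incline from the free-surface line, vertical depth h = y·sinθ with sinθ = 0.754710.
The centroid is at the centre, 1.59 m below the top of the plate, so y_c = 4.7 + 1.59 = 6.29 m and h_c = 6.29 × 0.754710 = 4.74713 m.
A = π(1.59)² = 7.94226 m².
Resultant F = γ·h_c·A = 13.42989 × 4.74713 × 7.94226 = 506.346 kN.

F ≈ 506 kN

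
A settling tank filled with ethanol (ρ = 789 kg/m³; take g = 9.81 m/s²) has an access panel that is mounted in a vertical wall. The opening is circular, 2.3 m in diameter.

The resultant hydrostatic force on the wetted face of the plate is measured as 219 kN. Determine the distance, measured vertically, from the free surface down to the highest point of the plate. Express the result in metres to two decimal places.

γ = ρg = 789 × 9.81 / 1000 = 7.74009 kN/m³.
A = π(1.15)² = 4.15476 m².
From F = γ·h_c·A, the centroid depth is h_c = 219/(7.74009 × 4.15476) = 6.81008 m.
The centroid is at the centre, 1.15 m below the top of the plate, so the highest point sits at h_top = 6.81008 − 1.15 = 5.66008 m below the surface.

d_top ≈ 5.66 m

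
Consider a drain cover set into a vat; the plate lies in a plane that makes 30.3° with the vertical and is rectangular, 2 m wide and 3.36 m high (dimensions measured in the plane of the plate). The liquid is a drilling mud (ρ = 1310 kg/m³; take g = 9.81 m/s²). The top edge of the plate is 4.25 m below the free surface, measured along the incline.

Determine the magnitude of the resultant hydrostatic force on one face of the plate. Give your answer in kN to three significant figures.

F ≈ 442 kN

γ = ρg = 1310 × 9.81 / 1000 = 12.8511 kN/m³.
The plate makes 30.3° with the vertical, i.e. θ = 90° − 30.3° = 59.7° to the horizontal. Measuring y along the incline from the free-surface line, vertical depth h = y·sinθ with sinθ = 0.863396.
The centroid lies 3.36/2 = 1.68 m below the top edge, so y_c = 4.25 + 1.68 = 5.93 m and h_c = 5.93 × 0.863396 = 5.11994 m.
A = 2 × 3.36 = 6.72 m².
Resultant F = γ·h_c·A = 12.8511 × 5.11994 × 6.72 = 442.155 kN.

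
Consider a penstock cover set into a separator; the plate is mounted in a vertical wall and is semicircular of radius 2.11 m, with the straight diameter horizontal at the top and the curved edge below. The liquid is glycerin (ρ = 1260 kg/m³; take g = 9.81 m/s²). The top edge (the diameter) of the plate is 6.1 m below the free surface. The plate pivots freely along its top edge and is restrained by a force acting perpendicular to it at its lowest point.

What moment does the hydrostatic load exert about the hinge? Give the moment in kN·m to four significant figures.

M ≈ 568.4 kN·m

γ = ρg = 1260 × 9.81 / 1000 = 12.3606 kN/m³.
The centroid of a semicircle lies 4r/(3π) = 0.895512 m from the diameter, here below the top edge, so the centroid depth is h_c = 6.1 + 0.895512 = 6.99551 m.
A = πr²/2 = π × 2.11²/2 = 6.99334 m².
Resultant F = γ·h_c·A = 12.3606 × 6.99551 × 6.99334 = 604.705 kN.
I_c = (π/8 − 8/(9π))·r⁴ = 0.109757 × 2.11⁴ = 2.17551 m⁴.
Centre of pressure: y_p = y_c + I_c/(y_c·A) = 6.99551 + 2.17551/(6.99551 × 6.99334) = 6.99551 + 0.044469 = 7.03998 m along the plane.
The resultant acts 0.895512 + 0.044469 = 0.939981 m (along the plate) below the hinge at the top edge, so the moment about the hinge is M = F × 0.939981 = 604.705 × 0.939981 = 568.411 kN·m.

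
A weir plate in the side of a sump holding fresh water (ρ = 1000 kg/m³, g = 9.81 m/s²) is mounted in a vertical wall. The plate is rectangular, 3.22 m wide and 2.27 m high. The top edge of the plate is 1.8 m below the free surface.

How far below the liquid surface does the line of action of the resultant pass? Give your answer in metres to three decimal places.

h_p = 3.081 m

γ = ρg = 1000 × 9.81 = 9810 N/m³ = 9.81 kN/m³.
The centroid lies 2.27/2 = 1.135 m below the top edge, so the centroid depth is h_c = 1.8 + 1.135 = 2.935 m.
A = 3.22 × 2.27 = 7.3094 m².
Resultant F = γ·h_c·A = 9.81 × 2.935 × 7.3094 = 210.455 kN.
I_c = b·h³/12 = 3.22 × 2.27³/12 = 3.13872 m⁴.
Centre of pressure: y_p = y_c + I_c/(y_c·A) = 2.935 + 3.13872/(2.935 × 7.3094) = 2.935 + 0.146306 = 3.08131 m along the plane.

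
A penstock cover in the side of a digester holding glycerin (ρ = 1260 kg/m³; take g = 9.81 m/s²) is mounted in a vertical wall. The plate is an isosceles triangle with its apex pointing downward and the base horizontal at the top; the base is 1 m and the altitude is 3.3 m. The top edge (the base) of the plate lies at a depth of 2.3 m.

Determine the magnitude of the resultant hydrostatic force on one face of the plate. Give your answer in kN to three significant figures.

F ≈ 69.3 kN

γ = ρg = 1260 × 9.81 / 1000 = 12.3606 kN/m³.
With the apex down, the centroid sits h/3 = 3.3/3 = 1.1 m below the base (the top edge), so the centroid depth is h_c = 2.3 + 1.1 = 3.4 m.
A = ½ × 1 × 3.3 = 1.65 m².
Resultant F = γ·h_c·A = 12.3606 × 3.4 × 1.65 = 69.343 kN.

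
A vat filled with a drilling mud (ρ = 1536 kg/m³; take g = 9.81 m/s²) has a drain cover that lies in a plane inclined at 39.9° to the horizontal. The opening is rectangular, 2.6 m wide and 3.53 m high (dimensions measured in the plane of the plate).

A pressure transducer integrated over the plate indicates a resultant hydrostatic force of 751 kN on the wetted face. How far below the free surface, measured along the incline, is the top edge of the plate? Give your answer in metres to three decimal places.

y_top ≈ 6.701 m

γ = ρg = 1536 × 9.81 / 1000 = 15.06816 kN/m³.
A = 2.6 × 3.53 = 9.178 m².
From F = γ·h_c·A, the centroid depth is h_c = 751/(15.06816 × 9.178) = 5.4304 m.
Let θ = 39.9° be the plate's angle to the horizontal; measure y along the incline from where the plane meets the free surface. Vertical depth h = y·sinθ with sinθ = 0.641450.
Along the incline, y_c = h_c/sinθ = 5.4304/0.641450 = 8.46582 m.
The centroid lies 3.53/2 = 1.765 m below the top edge, so the top edge sits at y_top = 8.46582 − 1.765 = 6.70082 m along the incline.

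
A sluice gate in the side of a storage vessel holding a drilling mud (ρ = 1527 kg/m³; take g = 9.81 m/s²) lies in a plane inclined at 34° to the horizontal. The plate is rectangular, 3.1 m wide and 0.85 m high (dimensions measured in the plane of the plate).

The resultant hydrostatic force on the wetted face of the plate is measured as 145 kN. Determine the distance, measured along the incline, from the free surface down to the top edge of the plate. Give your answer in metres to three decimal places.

y_top ≈ 6.144 m

γ = ρg = 1527 × 9.81 / 1000 = 14.97987 kN/m³.
A = 3.1 × 0.85 = 2.635 m².
From F = γ·h_c·A, the centroid depth is h_c = 145/(14.97987 × 2.635) = 3.67349 m.
Let θ = 34° be the plate's angle to the horizontal; measure y along the incline from where the plane meets the free surface. Vertical depth h = y·sinθ with sinθ = 0.559193.
Along the incline, y_c = h_c/sinθ = 3.67349/0.559193 = 6.56927 m.
The centroid lies 0.85/2 = 0.425 m below the top edge, so the top edge sits at y_top = 6.56927 − 0.425 = 6.14427 m along the incline.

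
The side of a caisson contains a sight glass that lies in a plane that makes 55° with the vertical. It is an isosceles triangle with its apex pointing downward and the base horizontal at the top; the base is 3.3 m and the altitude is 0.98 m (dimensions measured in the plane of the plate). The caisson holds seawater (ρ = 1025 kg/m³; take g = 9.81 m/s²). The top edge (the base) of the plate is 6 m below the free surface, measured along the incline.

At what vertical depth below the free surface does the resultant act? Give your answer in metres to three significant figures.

h_p = 3.63 m

γ = ρg = 1025 × 9.81 / 1000 = 10.05525 kN/m³.
The plate makes 55° with the vertical, i.e. θ = 90° − 55° = 35° to the horizontal. Measuring y along the incline from the free-surface line, vertical depth h = y·sinθ with sinθ = 0.573576.
With the apex down, the centroid sits h/3 = 0.98/3 = 0.326667 m below the base (the top edge), so y_c = 6 + 0.326667 = 6.32667 m and h_c = 6.32667 × 0.573576 = 3.62883 m.
A = ½ × 3.3 × 0.98 = 1.617 m².
Resultant F = γ·h_c·A = 10.05525 × 3.62883 × 1.617 = 59.0024 kN.
I_c = b·h³/36 = 3.3 × 0.98³/36 = 0.0862759 m⁴.
Centre of pressure: y_p = y_c + I_c/(y_c·A) = 6.32667 + 0.0862759/(6.32667 × 1.617) = 6.32667 + 0.00843343 = 6.3351 m along the plane.
Vertically, h_p = y_p·sinθ = 6.3351 × 0.573576 = 3.63366 m.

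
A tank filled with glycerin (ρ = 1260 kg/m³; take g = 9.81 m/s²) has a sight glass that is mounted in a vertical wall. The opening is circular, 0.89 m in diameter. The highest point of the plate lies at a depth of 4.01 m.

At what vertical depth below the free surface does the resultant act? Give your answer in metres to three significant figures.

h_p = 4.47 m

γ = ρg = 1260 × 9.81 / 1000 = 12.3606 kN/m³.
The centroid is at the centre, 0.445 m below the top of the plate, so the centroid depth is h_c = 4.01 + 0.445 = 4.455 m.
A = π(0.445)² = 0.622114 m².
Resultant F = γ·h_c·A = 12.3606 × 4.455 × 0.622114 = 34.2576 kN.
I_c = πr⁴/4 = π × 0.445⁴/4 = 0.0307985 m⁴.
Centre of pressure: y_p = y_c + I_c/(y_c·A) = 4.455 + 0.0307985/(4.455 × 0.622114) = 4.455 + 0.0111125 = 4.46611 m along the plane.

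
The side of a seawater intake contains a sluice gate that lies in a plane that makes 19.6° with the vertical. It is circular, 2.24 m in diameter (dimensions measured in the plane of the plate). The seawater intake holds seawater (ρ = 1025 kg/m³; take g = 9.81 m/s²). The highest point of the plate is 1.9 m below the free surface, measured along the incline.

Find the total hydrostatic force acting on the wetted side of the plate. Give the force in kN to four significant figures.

γ = ρg = 1025 × 9.81 / 1000 = 10.05525 kN/m³.
The plate makes 19.6° with the vertical, i.e. θ = 90° − 19.6° = 70.4° to the horizontal. Measuring y along the incline from the free-surface line, vertical depth h = y·sinθ with sinθ = 0.942057.
The centroid is at the centre, 1.12 m below the top of the plate, so y_c = 1.9 + 1.12 = 3.02 m and h_c = 3.02 × 0.942057 = 2.84501 m.
A = π(1.12)² = 3.94081 m².
Resultant F = γ·h_c·A = 10.05525 × 2.84501 × 3.94081 = 112.736 kN.

F ≈ 112.7 kN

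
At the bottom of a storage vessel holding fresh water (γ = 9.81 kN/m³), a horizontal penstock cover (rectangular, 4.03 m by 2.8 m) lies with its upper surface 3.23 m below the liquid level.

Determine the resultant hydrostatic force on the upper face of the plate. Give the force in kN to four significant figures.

γ = 9.81 kN/m³.
The plate is horizontal, so pressure is uniform at p = γ·h = 9.81 × 3.23 = 31.6863 kN/m².
A = 4.03 × 2.8 = 11.284 m².
F = p·A = 31.6863 × 11.284 = 357.548 kN.

F ≈ 357.5 kN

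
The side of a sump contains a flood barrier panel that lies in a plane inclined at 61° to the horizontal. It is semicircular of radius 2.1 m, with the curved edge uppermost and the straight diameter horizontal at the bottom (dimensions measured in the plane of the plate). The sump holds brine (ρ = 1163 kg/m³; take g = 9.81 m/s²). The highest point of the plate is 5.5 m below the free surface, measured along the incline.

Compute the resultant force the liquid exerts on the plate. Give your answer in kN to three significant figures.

γ = ρg = 1163 × 9.81 / 1000 = 11.40903 kN/m³.
Let θ = 61° be the plate's angle to the horizontal; measure y along the incline from where the plane meets the free surface. Vertical depth h = y·sinθ with sinθ = 0.874620.
The centroid lies 4r/(3π) = 0.891268 m above the diameter, so r − 4r/(3π) = 2.1 − 0.891268 = 1.20873 m below the topmost point, so y_c = 5.5 + 1.20873 = 6.70873 m and h_c = 6.70873 × 0.874620 = 5.86759 m.
A = πr²/2 = π × 2.1²/2 = 6.92721 m².
Resultant F = γ·h_c·A = 11.40903 × 5.86759 × 6.92721 = 463.732 kN.

F ≈ 464 kN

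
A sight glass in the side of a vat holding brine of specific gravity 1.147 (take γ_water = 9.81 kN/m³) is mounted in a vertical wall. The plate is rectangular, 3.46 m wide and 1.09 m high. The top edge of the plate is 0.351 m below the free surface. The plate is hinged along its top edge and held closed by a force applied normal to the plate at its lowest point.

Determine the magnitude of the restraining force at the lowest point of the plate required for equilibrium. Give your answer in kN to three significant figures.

γ = 1.147 × 9.81 = 11.25207 kN/m³.
The centroid lies 1.09/2 = 0.545 m below the top edge, so the centroid depth is h_c = 0.351 + 0.545 = 0.896 m.
A = 3.46 × 1.09 = 3.7714 m².
Resultant F = γ·h_c·A = 11.25207 × 0.896 × 3.7714 = 38.0227 kN.
I_c = b·h³/12 = 3.46 × 1.09³/12 = 0.3734 m⁴.
Centre of pressure: y_p = y_c + I_c/(y_c·A) = 0.896 + 0.3734/(0.896 × 3.7714) = 0.896 + 0.1105 = 1.0065 m along the plane.
The resultant acts 0.545 + 0.1105 = 0.6555 m (along the plate) below the hinge at the top edge, so the moment about the hinge is M = F × 0.6555 = 38.0227 × 0.6555 = 24.9239 kN·m.
A normal force at the bottom, 1.09 m from the hinge, must supply this moment: P = 24.9239/1.09 = 22.866 kN.

P ≈ 22.9 kN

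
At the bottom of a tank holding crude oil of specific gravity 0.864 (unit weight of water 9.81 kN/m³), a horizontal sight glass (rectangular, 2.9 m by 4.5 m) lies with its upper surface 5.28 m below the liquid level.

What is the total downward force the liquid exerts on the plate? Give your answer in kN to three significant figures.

F ≈ 584 kN

γ = 0.864 × 9.81 = 8.47584 kN/m³.
The plate is horizontal, so pressure is uniform at p = γ·h = 8.47584 × 5.28 = 44.7524 kN/m².
A = 2.9 × 4.5 = 13.05 m².
F = p·A = 44.7524 × 13.05 = 584.019 kN.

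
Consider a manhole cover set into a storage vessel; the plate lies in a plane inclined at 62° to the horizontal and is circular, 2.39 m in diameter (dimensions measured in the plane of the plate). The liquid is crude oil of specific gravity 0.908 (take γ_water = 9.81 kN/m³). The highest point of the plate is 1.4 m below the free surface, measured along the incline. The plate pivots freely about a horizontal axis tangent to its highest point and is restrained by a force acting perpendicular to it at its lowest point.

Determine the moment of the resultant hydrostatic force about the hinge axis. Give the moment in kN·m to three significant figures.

M ≈ 122 kN·m

γ = 0.908 × 9.81 = 8.90748 kN/m³.
Let θ = 62° be the plate's angle to the horizontal; measure y along the incline from where the plane meets the free surface. Vertical depth h = y·sinθ with sinθ = 0.882948.
The centroid is at the centre, 1.195 m below the top of the plate, so y_c = 1.4 + 1.195 = 2.595 m and h_c = 2.595 × 0.882948 = 2.29125 m.
A = π(1.195)² = 4.48627 m².
Resultant F = γ·h_c·A = 8.90748 × 2.29125 × 4.48627 = 91.5615 kN.
I_c = πr⁴/4 = π × 1.195⁴/4 = 1.60163 m⁴.
Centre of pressure: y_p = y_c + I_c/(y_c·A) = 2.595 + 1.60163/(2.595 × 4.48627) = 2.595 + 0.137575 = 2.73258 m along the plane.
The resultant acts 1.195 + 0.137575 = 1.33258 m (along the plate) below the hinge at the top edge, so the moment about the hinge is M = F × 1.33258 = 91.5615 × 1.33258 = 122.013 kN·m.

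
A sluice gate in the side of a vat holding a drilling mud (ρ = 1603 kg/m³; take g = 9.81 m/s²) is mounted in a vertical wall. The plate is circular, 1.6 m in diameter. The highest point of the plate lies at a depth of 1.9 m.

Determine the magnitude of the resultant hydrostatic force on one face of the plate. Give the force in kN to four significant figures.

F ≈ 85.37 kN

γ = ρg = 1603 × 9.81 / 1000 = 15.72543 kN/m³.
The centroid is at the centre, 0.8 m below the top of the plate, so the centroid depth is h_c = 1.9 + 0.8 = 2.7 m.
A = π(0.8)² = 2.01062 m².
Resultant F = γ·h_c·A = 15.72543 × 2.7 × 2.01062 = 85.3682 kN.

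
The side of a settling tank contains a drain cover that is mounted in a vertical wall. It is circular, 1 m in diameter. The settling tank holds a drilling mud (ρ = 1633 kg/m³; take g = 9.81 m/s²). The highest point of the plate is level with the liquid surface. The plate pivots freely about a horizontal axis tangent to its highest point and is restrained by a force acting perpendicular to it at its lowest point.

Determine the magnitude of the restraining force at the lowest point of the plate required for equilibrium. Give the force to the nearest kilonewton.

P ≈ 4 kN

γ = ρg = 1633 × 9.81 / 1000 = 16.01973 kN/m³.
The centroid is at the centre, 0.5 m below the top of the plate, so the centroid depth is h_c = 0.5 m.
A = π(0.5)² = 0.785398 m².
Resultant F = γ·h_c·A = 16.01973 × 0.5 × 0.785398 = 6.29093 kN.
I_c = πr⁴/4 = π × 0.5⁴/4 = 0.0490874 m⁴.
Centre of pressure: y_p = y_c + I_c/(y_c·A) = 0.5 + 0.0490874/(0.5 × 0.785398) = 0.5 + 0.125 = 0.625 m along the plane.
The resultant acts 0.5 + 0.125 = 0.625 m (along the plate) below the hinge at the top edge, so the moment about the hinge is M = F × 0.625 = 6.29093 × 0.625 = 3.93183 kN·m.
A normal force at the bottom, 1 m from the hinge, must supply this moment: P = 3.93183/1 = 3.93183 kN.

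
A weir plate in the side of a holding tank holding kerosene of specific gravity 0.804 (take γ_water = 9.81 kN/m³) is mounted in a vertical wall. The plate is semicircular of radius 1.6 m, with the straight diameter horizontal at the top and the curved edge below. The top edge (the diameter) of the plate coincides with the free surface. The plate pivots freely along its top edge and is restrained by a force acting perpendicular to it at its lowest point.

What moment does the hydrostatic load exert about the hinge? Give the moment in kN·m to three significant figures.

γ = 0.804 × 9.81 = 7.88724 kN/m³.
The centroid of a semicircle lies 4r/(3π) = 0.679061 m from the diameter, here below the top edge, so the centroid depth is h_c = 0.679061 m.
A = πr²/2 = π × 1.6²/2 = 4.02124 m².
Resultant F = γ·h_c·A = 7.88724 × 0.679061 × 4.02124 = 21.5374 kN.
I_c = (π/8 − 8/(9π))·r⁴ = 0.109757 × 1.6⁴ = 0.719303 m⁴.
Centre of pressure: y_p = y_c + I_c/(y_c·A) = 0.679061 + 0.719303/(0.679061 × 4.02124) = 0.679061 + 0.263417 = 0.942478 m along the plane.
The resultant acts 0.679061 + 0.263417 = 0.942478 m (along the plate) below the hinge at the top edge, so the moment about the hinge is M = F × 0.942478 = 21.5374 × 0.942478 = 20.2985 kN·m.

M ≈ 20.3 kN·m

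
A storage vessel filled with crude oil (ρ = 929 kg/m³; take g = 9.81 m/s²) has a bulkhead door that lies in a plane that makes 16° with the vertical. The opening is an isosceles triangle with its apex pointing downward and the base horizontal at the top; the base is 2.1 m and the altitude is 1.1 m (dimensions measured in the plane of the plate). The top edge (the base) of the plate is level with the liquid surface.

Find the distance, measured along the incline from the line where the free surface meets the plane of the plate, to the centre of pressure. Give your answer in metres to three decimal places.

γ = ρg = 929 × 9.81 / 1000 = 9.11349 kN/m³.
The plate makes 16° with the vertical, i.e. θ = 90° − 16° = 74° to the horizontal. Measuring y along the incline from the free-surface line, vertical depth h = y·sinθ with sinθ = 0.961262.
With the apex down, the centroid sits h/3 = 1.1/3 = 0.366667 m below the base (the top edge), so y_c = 0.366667 m and h_c = 0.366667 × 0.961262 = 0.352463 m.
A = ½ × 2.1 × 1.1 = 1.155 m².
Resultant F = γ·h_c·A = 9.11349 × 0.352463 × 1.155 = 3.71005 kN.
I_c = b·h³/36 = 2.1 × 1.1³/36 = 0.0776417 m⁴.
Centre of pressure: y_p = y_c + I_c/(y_c·A) = 0.366667 + 0.0776417/(0.366667 × 1.155) = 0.366667 + 0.183333 = 0.55 m along the plane.

y_p = 0.550 m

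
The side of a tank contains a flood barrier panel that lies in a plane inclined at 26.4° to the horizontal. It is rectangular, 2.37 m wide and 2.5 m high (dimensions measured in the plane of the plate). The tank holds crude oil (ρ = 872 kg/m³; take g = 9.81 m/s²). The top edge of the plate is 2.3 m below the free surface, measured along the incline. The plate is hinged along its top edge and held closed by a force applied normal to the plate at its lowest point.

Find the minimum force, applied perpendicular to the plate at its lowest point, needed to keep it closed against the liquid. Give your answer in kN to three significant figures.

γ = ρg = 872 × 9.81 / 1000 = 8.55432 kN/m³.
Let θ = 26.4° be the plate's angle to the horizontal; measure y along the incline from where the plane meets the free surface. Vertical depth h = y·sinθ with sinθ = 0.444635.
The centroid lies 2.5/2 = 1.25 m below the top edge, so y_c = 2.3 + 1.25 = 3.55 m and h_c = 3.55 × 0.444635 = 1.57845 m.
A = 2.37 × 2.5 = 5.925 m².
Resultant F = γ·h_c·A = 8.55432 × 1.57845 × 5.925 = 80.0027 kN.
I_c = b·h³/12 = 2.37 × 2.5³/12 = 3.08594 m⁴.
Centre of pressure: y_p = y_c + I_c/(y_c·A) = 3.55 + 3.08594/(3.55 × 5.925) = 3.55 + 0.146714 = 3.69671 m along the plane.
The resultant acts 1.25 + 0.146714 = 1.39671 m (along the plate) below the hinge at the top edge, so the moment about the hinge is M = F × 1.39671 = 80.0027 × 1.39671 = 111.741 kN·m.
A normal force at the bottom, 2.5 m from the hinge, must supply this moment: P = 111.741/2.5 = 44.6964 kN.

P ≈ 44.7 kN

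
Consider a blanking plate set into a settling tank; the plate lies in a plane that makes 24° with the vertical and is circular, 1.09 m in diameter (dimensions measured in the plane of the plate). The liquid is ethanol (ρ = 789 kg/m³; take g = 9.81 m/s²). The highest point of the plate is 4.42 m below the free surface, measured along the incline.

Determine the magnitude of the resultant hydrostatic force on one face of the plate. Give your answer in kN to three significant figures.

F ≈ 32.8 kN

γ = ρg = 789 × 9.81 / 1000 = 7.74009 kN/m³.
The plate makes 24° with the vertical, i.e. θ = 90° − 24° = 66° to the horizontal. Measuring y along the incline from the free-surface line, vertical depth h = y·sinθ with sinθ = 0.913545.
The centroid is at the centre, 0.545 m below the top of the plate, so y_c = 4.42 + 0.545 = 4.965 m and h_c = 4.965 × 0.913545 = 4.53575 m.
A = π(0.545)² = 0.933132 m².
Resultant F = γ·h_c·A = 7.74009 × 4.53575 × 0.933132 = 32.7596 kN.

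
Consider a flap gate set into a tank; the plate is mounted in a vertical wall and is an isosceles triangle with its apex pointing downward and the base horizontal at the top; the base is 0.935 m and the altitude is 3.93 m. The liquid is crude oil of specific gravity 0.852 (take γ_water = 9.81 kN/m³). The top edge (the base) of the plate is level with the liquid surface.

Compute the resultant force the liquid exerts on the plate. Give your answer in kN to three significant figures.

F ≈ 20.1 kN

γ = 0.852 × 9.81 = 8.35812 kN/m³.
With the apex down, the centroid sits h/3 = 3.93/3 = 1.31 m below the base (the top edge), so the centroid depth is h_c = 1.31 m.
A = ½ × 0.935 × 3.93 = 1.83728 m².
Resultant F = γ·h_c·A = 8.35812 × 1.31 × 1.83728 = 20.1166 kN.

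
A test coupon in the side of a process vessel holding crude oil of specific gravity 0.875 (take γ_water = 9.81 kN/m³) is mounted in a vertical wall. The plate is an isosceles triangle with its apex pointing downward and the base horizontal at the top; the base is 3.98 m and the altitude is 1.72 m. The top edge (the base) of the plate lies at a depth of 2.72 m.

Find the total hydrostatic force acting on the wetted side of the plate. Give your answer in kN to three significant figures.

F ≈ 96.8 kN

γ = 0.875 × 9.81 = 8.58375 kN/m³.
With the apex down, the centroid sits h/3 = 1.72/3 = 0.573333 m below the base (the top edge), so the centroid depth is h_c = 2.72 + 0.573333 = 3.29333 m.
A = ½ × 3.98 × 1.72 = 3.4228 m².
Resultant F = γ·h_c·A = 8.58375 × 3.29333 × 3.4228 = 96.7595 kN.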